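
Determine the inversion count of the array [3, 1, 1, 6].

Finding inversions in [3, 1, 1, 6]:

(0, 1): arr[0]=3 > arr[1]=1
(0, 2): arr[0]=3 > arr[2]=1

Total inversions: 2

The array has 2 inversion(s): (0,1), (0,2). Each pair (i,j) satisfies i < j and arr[i] > arr[j].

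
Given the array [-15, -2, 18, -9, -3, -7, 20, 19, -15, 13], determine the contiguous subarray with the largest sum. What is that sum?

Using Kadane's algorithm on [-15, -2, 18, -9, -3, -7, 20, 19, -15, 13]:

Scanning through the array:
Position 1 (value -2): max_ending_here = -2, max_so_far = -2
Position 2 (value 18): max_ending_here = 18, max_so_far = 18
Position 3 (value -9): max_ending_here = 9, max_so_far = 18
Position 4 (value -3): max_ending_here = 6, max_so_far = 18
Position 5 (value -7): max_ending_here = -1, max_so_far = 18
Position 6 (value 20): max_ending_here = 20, max_so_far = 20
Position 7 (value 19): max_ending_here = 39, max_so_far = 39
Position 8 (value -15): max_ending_here = 24, max_so_far = 39
Position 9 (value 13): max_ending_here = 37, max_so_far = 39

Maximum subarray: [20, 19]
Maximum sum: 39

The maximum subarray is [20, 19] with sum 39. This subarray runs from index 6 to index 7.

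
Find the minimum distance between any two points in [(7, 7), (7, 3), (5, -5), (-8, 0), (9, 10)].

Computing all pairwise distances among 5 points:

d((7, 7), (7, 3)) = 4.0
d((7, 7), (5, -5)) = 12.1655
d((7, 7), (-8, 0)) = 16.5529
d((7, 7), (9, 10)) = 3.6056 <-- minimum
d((7, 3), (5, -5)) = 8.2462
d((7, 3), (-8, 0)) = 15.2971
d((7, 3), (9, 10)) = 7.2801
d((5, -5), (-8, 0)) = 13.9284
d((5, -5), (9, 10)) = 15.5242
d((-8, 0), (9, 10)) = 19.7231

Closest pair: (7, 7) and (9, 10) with distance 3.6056

The closest pair is (7, 7) and (9, 10) with Euclidean distance 3.6056. For 5 points, brute-force pairwise comparison is shown above. For large n, the divide-and-conquer algorithm (sort by x, recurse on halves, check the dividing strip) achieves O(n log n).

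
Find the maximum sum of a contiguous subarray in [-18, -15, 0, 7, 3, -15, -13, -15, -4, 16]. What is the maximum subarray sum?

Using Kadane's algorithm on [-18, -15, 0, 7, 3, -15, -13, -15, -4, 16]:

Scanning through the array:
Position 1 (value -15): max_ending_here = -15, max_so_far = -15
Position 2 (value 0): max_ending_here = 0, max_so_far = 0
Position 3 (value 7): max_ending_here = 7, max_so_far = 7
Position 4 (value 3): max_ending_here = 10, max_so_far = 10
Position 5 (value -15): max_ending_here = -5, max_so_far = 10
Position 6 (value -13): max_ending_here = -13, max_so_far = 10
Position 7 (value -15): max_ending_here = -15, max_so_far = 10
Position 8 (value -4): max_ending_here = -4, max_so_far = 10
Position 9 (value 16): max_ending_here = 16, max_so_far = 16

Maximum subarray: [16]
Maximum sum: 16

The maximum subarray is [16] with sum 16. This subarray runs from index 9 to index 9.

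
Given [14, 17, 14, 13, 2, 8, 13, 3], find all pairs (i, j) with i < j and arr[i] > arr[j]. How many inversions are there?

Finding inversions in [14, 17, 14, 13, 2, 8, 13, 3]:

(0, 3): arr[0]=14 > arr[3]=13
(0, 4): arr[0]=14 > arr[4]=2
(0, 5): arr[0]=14 > arr[5]=8
(0, 6): arr[0]=14 > arr[6]=13
(0, 7): arr[0]=14 > arr[7]=3
(1, 2): arr[1]=17 > arr[2]=14
(1, 3): arr[1]=17 > arr[3]=13
(1, 4): arr[1]=17 > arr[4]=2
(1, 5): arr[1]=17 > arr[5]=8
(1, 6): arr[1]=17 > arr[6]=13
(1, 7): arr[1]=17 > arr[7]=3
(2, 3): arr[2]=14 > arr[3]=13
(2, 4): arr[2]=14 > arr[4]=2
(2, 5): arr[2]=14 > arr[5]=8
(2, 6): arr[2]=14 > arr[6]=13
(2, 7): arr[2]=14 > arr[7]=3
(3, 4): arr[3]=13 > arr[4]=2
(3, 5): arr[3]=13 > arr[5]=8
(3, 7): arr[3]=13 > arr[7]=3
(5, 7): arr[5]=8 > arr[7]=3
(6, 7): arr[6]=13 > arr[7]=3

Total inversions: 21

The array has 21 inversion(s): (0,3), (0,4), (0,5), (0,6), (0,7), (1,2), (1,3), (1,4), (1,5), (1,6), (1,7), (2,3), (2,4), (2,5), (2,6), (2,7), (3,4), (3,5), (3,7), (5,7), (6,7). Each pair (i,j) satisfies i < j and arr[i] > arr[j].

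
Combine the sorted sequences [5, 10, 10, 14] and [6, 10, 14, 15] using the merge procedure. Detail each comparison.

Merging process:

Compare 5 vs 6: take 5 from left. Merged: [5]
Compare 10 vs 6: take 6 from right. Merged: [5, 6]
Compare 10 vs 10: take 10 from left. Merged: [5, 6, 10]
Compare 10 vs 10: take 10 from left. Merged: [5, 6, 10, 10]
Compare 14 vs 10: take 10 from right. Merged: [5, 6, 10, 10, 10]
Compare 14 vs 14: take 14 from left. Merged: [5, 6, 10, 10, 10, 14]
Append remaining from right: [14, 15]. Merged: [5, 6, 10, 10, 10, 14, 14, 15]

Final merged array: [5, 6, 10, 10, 10, 14, 14, 15]
Total comparisons: 6

The merged array is [5, 6, 10, 10, 10, 14, 14, 15], requiring 6 comparisons. The merge step runs in O(n) time where n is the total number of elements.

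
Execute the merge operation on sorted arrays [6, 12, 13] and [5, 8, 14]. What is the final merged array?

Merging process:

Compare 6 vs 5: take 5 from right. Merged: [5]
Compare 6 vs 8: take 6 from left. Merged: [5, 6]
Compare 12 vs 8: take 8 from right. Merged: [5, 6, 8]
Compare 12 vs 14: take 12 from left. Merged: [5, 6, 8, 12]
Compare 13 vs 14: take 13 from left. Merged: [5, 6, 8, 12, 13]
Append remaining from right: [14]. Merged: [5, 6, 8, 12, 13, 14]

Final merged array: [5, 6, 8, 12, 13, 14]
Total comparisons: 5

The merged array is [5, 6, 8, 12, 13, 14], requiring 5 comparisons. The merge step runs in O(n) time where n is the total number of elements.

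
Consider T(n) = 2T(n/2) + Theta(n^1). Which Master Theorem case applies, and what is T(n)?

Master Theorem for T(n) = 2T(n/2) + O(n^1):

a = 2, b = 2, c = 1
log_b(a) = log_2(2) = 1.0000

Case 2: c = 1 = log_2(2) = 1.0000
T(n) = O(n^1 log n) = O(n log n)

For T(n) = 2T(n/2) + O(n^1): log_2(2) = 1.0000. This is Case 2 of the Master Theorem (c = log_b(a), equal work at all levels), giving O(n log n).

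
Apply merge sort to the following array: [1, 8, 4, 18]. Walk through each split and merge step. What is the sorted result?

Merge sort trace:

Split: [1, 8, 4, 18] -> [1, 8] and [4, 18]
  Split: [1, 8] -> [1] and [8]
  Merge: [1] + [8] -> [1, 8]
  Split: [4, 18] -> [4] and [18]
  Merge: [4] + [18] -> [4, 18]
Merge: [1, 8] + [4, 18] -> [1, 4, 8, 18]

Final sorted array: [1, 4, 8, 18]

The merge sort proceeds by recursively splitting the array and merging sorted halves.
After all merges, the sorted array is [1, 4, 8, 18].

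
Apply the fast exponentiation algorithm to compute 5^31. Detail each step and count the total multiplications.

Computing 5^31 by squaring (build up from 5^1; each line after the first costs one multiplication):

5^1 = 5
5^2 = (5^1)^2 = 5^2 = 25
5^3 = 5 * 5^2 = 5 * 25 = 125
5^6 = (5^3)^2 = 125^2 = 15625
5^7 = 5 * 5^6 = 5 * 15625 = 78125
5^14 = (5^7)^2 = 78125^2 = 6103515625
5^15 = 5 * 5^14 = 5 * 6103515625 = 30517578125
5^30 = (5^15)^2 = 30517578125^2 = 931322574615478515625
5^31 = 5 * 5^30 = 5 * 931322574615478515625 = 4656612873077392578125

Result: 4656612873077392578125
Multiplications needed: 8 (8 lines after 5^1)

5^31 = 4656612873077392578125. Using exponentiation by squaring, this requires 8 multiplications. The key idea: if the exponent is even, square the half-power; if odd, multiply by the base once.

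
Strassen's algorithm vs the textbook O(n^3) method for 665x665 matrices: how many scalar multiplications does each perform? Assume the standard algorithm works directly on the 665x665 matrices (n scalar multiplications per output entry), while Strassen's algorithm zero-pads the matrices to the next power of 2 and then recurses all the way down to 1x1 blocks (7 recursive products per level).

Matrix multiplication for 665x665 matrices:

Strassen's algorithm requires power-of-2 dimensions. Pad 665x665 to 1024x1024 (next power of 2).

Standard algorithm: 665^3 = 294079625 multiplications
Strassen's algorithm: 7^(log2(1024)) = 7^10 = 282475249 multiplications
Savings: 294079625 - 282475249 = 11604376 multiplications

Standard: 294079625 multiplications (665^3). Strassen: 282475249 multiplications (7^10, after padding to 1024x1024). Strassen reduces 8 recursive multiplications to 7 at each level.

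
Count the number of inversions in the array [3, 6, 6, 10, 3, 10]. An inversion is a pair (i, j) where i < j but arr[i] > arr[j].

Finding inversions in [3, 6, 6, 10, 3, 10]:

(1, 4): arr[1]=6 > arr[4]=3
(2, 4): arr[2]=6 > arr[4]=3
(3, 4): arr[3]=10 > arr[4]=3

Total inversions: 3

The array has 3 inversion(s): (1,4), (2,4), (3,4). Each pair (i,j) satisfies i < j and arr[i] > arr[j].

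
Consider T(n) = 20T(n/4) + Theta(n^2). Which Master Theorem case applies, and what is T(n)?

Master Theorem for T(n) = 20T(n/4) + O(n^2):

a = 20, b = 4, c = 2
log_b(a) = log_4(20) = 2.1610

Case 1: c = 2 < log_4(20) = 2.1610
T(n) = O(n^(log_4 20))

For T(n) = 20T(n/4) + O(n^2): log_4(20) = 2.1610. This is Case 1 of the Master Theorem (c < log_b(a), work dominated by leaves), giving O(n^(log_4 20)).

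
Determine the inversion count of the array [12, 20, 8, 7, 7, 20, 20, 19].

Finding inversions in [12, 20, 8, 7, 7, 20, 20, 19]:

(0, 2): arr[0]=12 > arr[2]=8
(0, 3): arr[0]=12 > arr[3]=7
(0, 4): arr[0]=12 > arr[4]=7
(1, 2): arr[1]=20 > arr[2]=8
(1, 3): arr[1]=20 > arr[3]=7
(1, 4): arr[1]=20 > arr[4]=7
(1, 7): arr[1]=20 > arr[7]=19
(2, 3): arr[2]=8 > arr[3]=7
(2, 4): arr[2]=8 > arr[4]=7
(5, 7): arr[5]=20 > arr[7]=19
(6, 7): arr[6]=20 > arr[7]=19

Total inversions: 11

The array has 11 inversion(s): (0,2), (0,3), (0,4), (1,2), (1,3), (1,4), (1,7), (2,3), (2,4), (5,7), (6,7). Each pair (i,j) satisfies i < j and arr[i] > arr[j].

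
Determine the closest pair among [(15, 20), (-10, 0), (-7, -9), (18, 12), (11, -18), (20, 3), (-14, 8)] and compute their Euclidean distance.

Computing all pairwise distances among 7 points:

d((15, 20), (-10, 0)) = 32.0156
d((15, 20), (-7, -9)) = 36.4005
d((15, 20), (18, 12)) = 8.544 <-- minimum
d((15, 20), (11, -18)) = 38.2099
d((15, 20), (20, 3)) = 17.72
d((15, 20), (-14, 8)) = 31.3847
d((-10, 0), (-7, -9)) = 9.4868
d((-10, 0), (18, 12)) = 30.4631
d((-10, 0), (11, -18)) = 27.6586
d((-10, 0), (20, 3)) = 30.1496
d((-10, 0), (-14, 8)) = 8.9443
d((-7, -9), (18, 12)) = 32.6497
d((-7, -9), (11, -18)) = 20.1246
d((-7, -9), (20, 3)) = 29.5466
d((-7, -9), (-14, 8)) = 18.3848
d((18, 12), (11, -18)) = 30.8058
d((18, 12), (20, 3)) = 9.2195
d((18, 12), (-14, 8)) = 32.249
d((11, -18), (20, 3)) = 22.8473
d((11, -18), (-14, 8)) = 36.0694
d((20, 3), (-14, 8)) = 34.3657

Closest pair: (15, 20) and (18, 12) with distance 8.544

The closest pair is (15, 20) and (18, 12) with Euclidean distance 8.544. For 7 points, brute-force pairwise comparison is shown above. For large n, the divide-and-conquer algorithm (sort by x, recurse on halves, check the dividing strip) achieves O(n log n).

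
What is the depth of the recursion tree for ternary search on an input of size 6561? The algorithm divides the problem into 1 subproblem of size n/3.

For divide and conquer with division factor 3:

Problem sizes at each level:
Level 0: 6561
Level 1: 2187
Level 2: 729
Level 3: 243
Level 4: 81
Level 5: 27
Level 6: 9
Level 7: 3
Level 8: 1

The root is level 0 and the size-1 base case is level 8 (the tree spans levels 0 through 8, i.e. 9 levels counting the root), so the depth is the number of divisions: log_3(6561) = 8

The recursion tree depth is log_3(6561) = 8. At each level, the problem size is divided by 3, so it takes 8 divisions to reduce to a base case of size 1. The algorithm makes 1 recursive call at each level.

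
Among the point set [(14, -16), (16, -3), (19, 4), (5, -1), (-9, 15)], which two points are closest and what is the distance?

Computing all pairwise distances among 5 points:

d((14, -16), (16, -3)) = 13.1529
d((14, -16), (19, 4)) = 20.6155
d((14, -16), (5, -1)) = 17.4929
d((14, -16), (-9, 15)) = 38.6005
d((16, -3), (19, 4)) = 7.6158 <-- minimum
d((16, -3), (5, -1)) = 11.1803
d((16, -3), (-9, 15)) = 30.8058
d((19, 4), (5, -1)) = 14.8661
d((19, 4), (-9, 15)) = 30.0832
d((5, -1), (-9, 15)) = 21.2603

Closest pair: (16, -3) and (19, 4) with distance 7.6158

The closest pair is (16, -3) and (19, 4) with Euclidean distance 7.6158. For 5 points, brute-force pairwise comparison is shown above. For large n, the divide-and-conquer algorithm (sort by x, recurse on halves, check the dividing strip) achieves O(n log n).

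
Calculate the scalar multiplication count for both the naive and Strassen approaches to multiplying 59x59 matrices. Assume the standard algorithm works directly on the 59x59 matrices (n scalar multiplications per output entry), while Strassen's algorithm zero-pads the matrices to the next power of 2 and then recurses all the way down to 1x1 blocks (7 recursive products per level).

Matrix multiplication for 59x59 matrices:

Strassen's algorithm requires power-of-2 dimensions. Pad 59x59 to 64x64 (next power of 2).

Standard algorithm: 59^3 = 205379 multiplications
Strassen's algorithm: 7^(log2(64)) = 7^6 = 117649 multiplications
Savings: 205379 - 117649 = 87730 multiplications

Standard: 205379 multiplications (59^3). Strassen: 117649 multiplications (7^6, after padding to 64x64). Strassen reduces 8 recursive multiplications to 7 at each level.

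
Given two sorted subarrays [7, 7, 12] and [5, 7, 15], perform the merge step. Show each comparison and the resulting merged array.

Merging process:

Compare 7 vs 5: take 5 from right. Merged: [5]
Compare 7 vs 7: take 7 from left. Merged: [5, 7]
Compare 7 vs 7: take 7 from left. Merged: [5, 7, 7]
Compare 12 vs 7: take 7 from right. Merged: [5, 7, 7, 7]
Compare 12 vs 15: take 12 from left. Merged: [5, 7, 7, 7, 12]
Append remaining from right: [15]. Merged: [5, 7, 7, 7, 12, 15]

Final merged array: [5, 7, 7, 7, 12, 15]
Total comparisons: 5

The merged array is [5, 7, 7, 7, 12, 15], requiring 5 comparisons. The merge step runs in O(n) time where n is the total number of elements.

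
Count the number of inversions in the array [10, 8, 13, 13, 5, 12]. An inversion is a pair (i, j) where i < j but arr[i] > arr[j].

Finding inversions in [10, 8, 13, 13, 5, 12]:

(0, 1): arr[0]=10 > arr[1]=8
(0, 4): arr[0]=10 > arr[4]=5
(1, 4): arr[1]=8 > arr[4]=5
(2, 4): arr[2]=13 > arr[4]=5
(2, 5): arr[2]=13 > arr[5]=12
(3, 4): arr[3]=13 > arr[4]=5
(3, 5): arr[3]=13 > arr[5]=12

Total inversions: 7

The array has 7 inversion(s): (0,1), (0,4), (1,4), (2,4), (2,5), (3,4), (3,5). Each pair (i,j) satisfies i < j and arr[i] > arr[j].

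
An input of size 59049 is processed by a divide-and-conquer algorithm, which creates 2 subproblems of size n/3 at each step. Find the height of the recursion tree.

For divide and conquer with division factor 3:

Problem sizes at each level:
Level 0: 59049
Level 1: 19683
Level 2: 6561
Level 3: 2187
Level 4: 729
Level 5: 243
Level 6: 81
Level 7: 27
Level 8: 9
Level 9: 3
Level 10: 1

The root is level 0 and the size-1 base case is level 10 (the tree spans levels 0 through 10, i.e. 11 levels counting the root), so the depth is the number of divisions: log_3(59049) = 10

The recursion tree depth is log_3(59049) = 10. At each level, the problem size is divided by 3, so it takes 10 divisions to reduce to a base case of size 1. The algorithm makes 2 recursive calls at each level.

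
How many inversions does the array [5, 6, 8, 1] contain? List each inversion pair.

Finding inversions in [5, 6, 8, 1]:

(0, 3): arr[0]=5 > arr[3]=1
(1, 3): arr[1]=6 > arr[3]=1
(2, 3): arr[2]=8 > arr[3]=1

Total inversions: 3

The array has 3 inversion(s): (0,3), (1,3), (2,3). Each pair (i,j) satisfies i < j and arr[i] > arr[j].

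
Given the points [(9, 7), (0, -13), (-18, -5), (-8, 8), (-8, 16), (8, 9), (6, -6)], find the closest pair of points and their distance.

Computing all pairwise distances among 7 points:

d((9, 7), (0, -13)) = 21.9317
d((9, 7), (-18, -5)) = 29.5466
d((9, 7), (-8, 8)) = 17.0294
d((9, 7), (-8, 16)) = 19.2354
d((9, 7), (8, 9)) = 2.2361 <-- minimum
d((9, 7), (6, -6)) = 13.3417
d((0, -13), (-18, -5)) = 19.6977
d((0, -13), (-8, 8)) = 22.4722
d((0, -13), (-8, 16)) = 30.0832
d((0, -13), (8, 9)) = 23.4094
d((0, -13), (6, -6)) = 9.2195
d((-18, -5), (-8, 8)) = 16.4012
d((-18, -5), (-8, 16)) = 23.2594
d((-18, -5), (8, 9)) = 29.5296
d((-18, -5), (6, -6)) = 24.0208
d((-8, 8), (-8, 16)) = 8.0
d((-8, 8), (8, 9)) = 16.0312
d((-8, 8), (6, -6)) = 19.799
d((-8, 16), (8, 9)) = 17.4642
d((-8, 16), (6, -6)) = 26.0768
d((8, 9), (6, -6)) = 15.1327

Closest pair: (9, 7) and (8, 9) with distance 2.2361

The closest pair is (9, 7) and (8, 9) with Euclidean distance 2.2361. For 7 points, brute-force pairwise comparison is shown above. For large n, the divide-and-conquer algorithm (sort by x, recurse on halves, check the dividing strip) achieves O(n log n).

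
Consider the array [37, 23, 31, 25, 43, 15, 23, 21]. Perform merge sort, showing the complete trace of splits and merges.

Merge sort trace:

Split: [37, 23, 31, 25, 43, 15, 23, 21] -> [37, 23, 31, 25] and [43, 15, 23, 21]
  Split: [37, 23, 31, 25] -> [37, 23] and [31, 25]
    Split: [37, 23] -> [37] and [23]
    Merge: [37] + [23] -> [23, 37]
    Split: [31, 25] -> [31] and [25]
    Merge: [31] + [25] -> [25, 31]
  Merge: [23, 37] + [25, 31] -> [23, 25, 31, 37]
  Split: [43, 15, 23, 21] -> [43, 15] and [23, 21]
    Split: [43, 15] -> [43] and [15]
    Merge: [43] + [15] -> [15, 43]
    Split: [23, 21] -> [23] and [21]
    Merge: [23] + [21] -> [21, 23]
  Merge: [15, 43] + [21, 23] -> [15, 21, 23, 43]
Merge: [23, 25, 31, 37] + [15, 21, 23, 43] -> [15, 21, 23, 23, 25, 31, 37, 43]

Final sorted array: [15, 21, 23, 23, 25, 31, 37, 43]

The merge sort proceeds by recursively splitting the array and merging sorted halves.
After all merges, the sorted array is [15, 21, 23, 23, 25, 31, 37, 43].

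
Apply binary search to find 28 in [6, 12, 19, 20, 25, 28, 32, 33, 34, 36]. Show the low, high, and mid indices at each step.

Binary search for 28 in [6, 12, 19, 20, 25, 28, 32, 33, 34, 36]:

lo=0, hi=9, mid=4, arr[mid]=25 -> 25 < 28, search right half
lo=5, hi=9, mid=7, arr[mid]=33 -> 33 > 28, search left half
lo=5, hi=6, mid=5, arr[mid]=28 -> Found target at index 5!

Binary search finds 28 at index 5 after 3 comparisons. The search repeatedly halves the search space by comparing with the middle element.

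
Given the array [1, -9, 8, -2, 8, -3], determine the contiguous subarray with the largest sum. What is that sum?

Using Kadane's algorithm on [1, -9, 8, -2, 8, -3]:

Scanning through the array:
Position 1 (value -9): max_ending_here = -8, max_so_far = 1
Position 2 (value 8): max_ending_here = 8, max_so_far = 8
Position 3 (value -2): max_ending_here = 6, max_so_far = 8
Position 4 (value 8): max_ending_here = 14, max_so_far = 14
Position 5 (value -3): max_ending_here = 11, max_so_far = 14

Maximum subarray: [8, -2, 8]
Maximum sum: 14

The maximum subarray is [8, -2, 8] with sum 14. This subarray runs from index 2 to index 4.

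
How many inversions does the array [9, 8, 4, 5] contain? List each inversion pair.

Finding inversions in [9, 8, 4, 5]:

(0, 1): arr[0]=9 > arr[1]=8
(0, 2): arr[0]=9 > arr[2]=4
(0, 3): arr[0]=9 > arr[3]=5
(1, 2): arr[1]=8 > arr[2]=4
(1, 3): arr[1]=8 > arr[3]=5

Total inversions: 5

The array has 5 inversion(s): (0,1), (0,2), (0,3), (1,2), (1,3). Each pair (i,j) satisfies i < j and arr[i] > arr[j].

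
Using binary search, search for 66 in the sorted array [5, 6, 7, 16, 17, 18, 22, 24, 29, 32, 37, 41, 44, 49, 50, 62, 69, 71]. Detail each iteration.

Binary search for 66 in [5, 6, 7, 16, 17, 18, 22, 24, 29, 32, 37, 41, 44, 49, 50, 62, 69, 71]:

lo=0, hi=17, mid=8, arr[mid]=29 -> 29 < 66, search right half
lo=9, hi=17, mid=13, arr[mid]=49 -> 49 < 66, search right half
lo=14, hi=17, mid=15, arr[mid]=62 -> 62 < 66, search right half
lo=16, hi=17, mid=16, arr[mid]=69 -> 69 > 66, search left half
lo=16 > hi=15, target 66 not found

Binary search determines that 66 is not in the array after 4 comparisons. The search space was exhausted without finding the target.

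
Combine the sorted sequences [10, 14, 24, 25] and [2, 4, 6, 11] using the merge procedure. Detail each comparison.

Merging process:

Compare 10 vs 2: take 2 from right. Merged: [2]
Compare 10 vs 4: take 4 from right. Merged: [2, 4]
Compare 10 vs 6: take 6 from right. Merged: [2, 4, 6]
Compare 10 vs 11: take 10 from left. Merged: [2, 4, 6, 10]
Compare 14 vs 11: take 11 from right. Merged: [2, 4, 6, 10, 11]
Append remaining from left: [14, 24, 25]. Merged: [2, 4, 6, 10, 11, 14, 24, 25]

Final merged array: [2, 4, 6, 10, 11, 14, 24, 25]
Total comparisons: 5

The merged array is [2, 4, 6, 10, 11, 14, 24, 25], requiring 5 comparisons. The merge step runs in O(n) time where n is the total number of elements.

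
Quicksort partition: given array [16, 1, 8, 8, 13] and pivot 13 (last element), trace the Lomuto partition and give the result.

Lomuto partition with pivot = 13:

Initial array: [16, 1, 8, 8, 13]

arr[0]=16 > 13: no swap
arr[1]=1 <= 13: swap with position 0, array becomes [1, 16, 8, 8, 13]
arr[2]=8 <= 13: swap with position 1, array becomes [1, 8, 16, 8, 13]
arr[3]=8 <= 13: swap with position 2, array becomes [1, 8, 8, 16, 13]

Place pivot at position 3: [1, 8, 8, 13, 16]
Pivot position: 3

After partitioning with pivot 13, the array becomes [1, 8, 8, 13, 16]. The pivot is placed at index 3. All elements to the left of the pivot are <= 13, and all elements to the right are > 13.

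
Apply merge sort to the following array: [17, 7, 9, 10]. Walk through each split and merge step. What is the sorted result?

Merge sort trace:

Split: [17, 7, 9, 10] -> [17, 7] and [9, 10]
  Split: [17, 7] -> [17] and [7]
  Merge: [17] + [7] -> [7, 17]
  Split: [9, 10] -> [9] and [10]
  Merge: [9] + [10] -> [9, 10]
Merge: [7, 17] + [9, 10] -> [7, 9, 10, 17]

Final sorted array: [7, 9, 10, 17]

The merge sort proceeds by recursively splitting the array and merging sorted halves.
After all merges, the sorted array is [7, 9, 10, 17].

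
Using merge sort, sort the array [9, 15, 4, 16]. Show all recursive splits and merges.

Merge sort trace:

Split: [9, 15, 4, 16] -> [9, 15] and [4, 16]
  Split: [9, 15] -> [9] and [15]
  Merge: [9] + [15] -> [9, 15]
  Split: [4, 16] -> [4] and [16]
  Merge: [4] + [16] -> [4, 16]
Merge: [9, 15] + [4, 16] -> [4, 9, 15, 16]

Final sorted array: [4, 9, 15, 16]

The merge sort proceeds by recursively splitting the array and merging sorted halves.
After all merges, the sorted array is [4, 9, 15, 16].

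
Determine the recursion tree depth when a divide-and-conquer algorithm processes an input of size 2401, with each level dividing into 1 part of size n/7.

For divide and conquer with division factor 7:

Problem sizes at each level:
Level 0: 2401
Level 1: 343
Level 2: 49
Level 3: 7
Level 4: 1

The root is level 0 and the size-1 base case is level 4 (the tree spans levels 0 through 4, i.e. 5 levels counting the root), so the depth is the number of divisions: log_7(2401) = 4

The recursion tree depth is log_7(2401) = 4. At each level, the problem size is divided by 7, so it takes 4 divisions to reduce to a base case of size 1. The algorithm makes 1 recursive call at each level.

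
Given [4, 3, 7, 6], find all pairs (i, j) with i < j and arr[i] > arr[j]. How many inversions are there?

Finding inversions in [4, 3, 7, 6]:

(0, 1): arr[0]=4 > arr[1]=3
(2, 3): arr[2]=7 > arr[3]=6

Total inversions: 2

The array has 2 inversion(s): (0,1), (2,3). Each pair (i,j) satisfies i < j and arr[i] > arr[j].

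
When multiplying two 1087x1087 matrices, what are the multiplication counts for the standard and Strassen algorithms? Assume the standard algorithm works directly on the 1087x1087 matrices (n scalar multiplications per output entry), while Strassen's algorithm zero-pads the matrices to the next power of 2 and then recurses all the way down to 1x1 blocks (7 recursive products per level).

Matrix multiplication for 1087x1087 matrices:

Strassen's algorithm requires power-of-2 dimensions. Pad 1087x1087 to 2048x2048 (next power of 2).

Standard algorithm: 1087^3 = 1284365503 multiplications
Strassen's algorithm: 7^(log2(2048)) = 7^11 = 1977326743 multiplications
Difference: 1284365503 - 1977326743 = -692961240 (Strassen uses MORE here due to padding overhead — for small or just-over-power-of-2 n, padding can outweigh the per-level savings)

Standard: 1284365503 multiplications (1087^3). Strassen: 1977326743 multiplications (7^11, after padding to 2048x2048). Strassen reduces 8 recursive multiplications to 7 at each level.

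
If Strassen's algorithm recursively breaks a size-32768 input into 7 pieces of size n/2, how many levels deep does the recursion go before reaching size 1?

For divide and conquer with division factor 2:

Problem sizes at each level:
Level 0: 32768
Level 1: 16384
Level 2: 8192
Level 3: 4096
Level 4: 2048
Level 5: 1024
Level 6: 512
Level 7: 256
Level 8: 128
Level 9: 64
Level 10: 32
Level 11: 16
Level 12: 8
Level 13: 4
Level 14: 2
Level 15: 1

The root is level 0 and the size-1 base case is level 15 (the tree spans levels 0 through 15, i.e. 16 levels counting the root), so the depth is the number of divisions: log_2(32768) = 15

The recursion tree depth is log_2(32768) = 15. At each level, the problem size is divided by 2, so it takes 15 divisions to reduce to a base case of size 1. The algorithm makes 7 recursive calls at each level.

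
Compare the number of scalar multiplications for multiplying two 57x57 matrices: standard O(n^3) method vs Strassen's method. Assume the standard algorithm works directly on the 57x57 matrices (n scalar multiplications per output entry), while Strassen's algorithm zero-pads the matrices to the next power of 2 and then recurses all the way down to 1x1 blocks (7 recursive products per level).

Matrix multiplication for 57x57 matrices:

Strassen's algorithm requires power-of-2 dimensions. Pad 57x57 to 64x64 (next power of 2).

Standard algorithm: 57^3 = 185193 multiplications
Strassen's algorithm: 7^(log2(64)) = 7^6 = 117649 multiplications
Savings: 185193 - 117649 = 67544 multiplications

Standard: 185193 multiplications (57^3). Strassen: 117649 multiplications (7^6, after padding to 64x64). Strassen reduces 8 recursive multiplications to 7 at each level.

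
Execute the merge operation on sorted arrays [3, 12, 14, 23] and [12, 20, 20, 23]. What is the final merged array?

Merging process:

Compare 3 vs 12: take 3 from left. Merged: [3]
Compare 12 vs 12: take 12 from left. Merged: [3, 12]
Compare 14 vs 12: take 12 from right. Merged: [3, 12, 12]
Compare 14 vs 20: take 14 from left. Merged: [3, 12, 12, 14]
Compare 23 vs 20: take 20 from right. Merged: [3, 12, 12, 14, 20]
Compare 23 vs 20: take 20 from right. Merged: [3, 12, 12, 14, 20, 20]
Compare 23 vs 23: take 23 from left. Merged: [3, 12, 12, 14, 20, 20, 23]
Append remaining from right: [23]. Merged: [3, 12, 12, 14, 20, 20, 23, 23]

Final merged array: [3, 12, 12, 14, 20, 20, 23, 23]
Total comparisons: 7

The merged array is [3, 12, 12, 14, 20, 20, 23, 23], requiring 7 comparisons. The merge step runs in O(n) time where n is the total number of elements.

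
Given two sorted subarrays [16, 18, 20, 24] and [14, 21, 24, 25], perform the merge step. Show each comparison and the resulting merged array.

Merging process:

Compare 16 vs 14: take 14 from right. Merged: [14]
Compare 16 vs 21: take 16 from left. Merged: [14, 16]
Compare 18 vs 21: take 18 from left. Merged: [14, 16, 18]
Compare 20 vs 21: take 20 from left. Merged: [14, 16, 18, 20]
Compare 24 vs 21: take 21 from right. Merged: [14, 16, 18, 20, 21]
Compare 24 vs 24: take 24 from left. Merged: [14, 16, 18, 20, 21, 24]
Append remaining from right: [24, 25]. Merged: [14, 16, 18, 20, 21, 24, 24, 25]

Final merged array: [14, 16, 18, 20, 21, 24, 24, 25]
Total comparisons: 6

The merged array is [14, 16, 18, 20, 21, 24, 24, 25], requiring 6 comparisons. The merge step runs in O(n) time where n is the total number of elements.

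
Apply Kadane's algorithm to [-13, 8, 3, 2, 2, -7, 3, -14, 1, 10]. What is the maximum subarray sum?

Using Kadane's algorithm on [-13, 8, 3, 2, 2, -7, 3, -14, 1, 10]:

Scanning through the array:
Position 1 (value 8): max_ending_here = 8, max_so_far = 8
Position 2 (value 3): max_ending_here = 11, max_so_far = 11
Position 3 (value 2): max_ending_here = 13, max_so_far = 13
Position 4 (value 2): max_ending_here = 15, max_so_far = 15
Position 5 (value -7): max_ending_here = 8, max_so_far = 15
Position 6 (value 3): max_ending_here = 11, max_so_far = 15
Position 7 (value -14): max_ending_here = -3, max_so_far = 15
Position 8 (value 1): max_ending_here = 1, max_so_far = 15
Position 9 (value 10): max_ending_here = 11, max_so_far = 15

Maximum subarray: [8, 3, 2, 2]
Maximum sum: 15

The maximum subarray is [8, 3, 2, 2] with sum 15. This subarray runs from index 1 to index 4.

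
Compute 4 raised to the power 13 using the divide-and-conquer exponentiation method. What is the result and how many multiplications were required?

Computing 4^13 by squaring (build up from 4^1; each line after the first costs one multiplication):

4^1 = 4
4^2 = (4^1)^2 = 4^2 = 16
4^3 = 4 * 4^2 = 4 * 16 = 64
4^6 = (4^3)^2 = 64^2 = 4096
4^12 = (4^6)^2 = 4096^2 = 16777216
4^13 = 4 * 4^12 = 4 * 16777216 = 67108864

Result: 67108864
Multiplications needed: 5 (5 lines after 4^1)

4^13 = 67108864. Using exponentiation by squaring, this requires 5 multiplications. The key idea: if the exponent is even, square the half-power; if odd, multiply by the base once.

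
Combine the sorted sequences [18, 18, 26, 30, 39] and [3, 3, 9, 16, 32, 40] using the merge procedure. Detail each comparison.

Merging process:

Compare 18 vs 3: take 3 from right. Merged: [3]
Compare 18 vs 3: take 3 from right. Merged: [3, 3]
Compare 18 vs 9: take 9 from right. Merged: [3, 3, 9]
Compare 18 vs 16: take 16 from right. Merged: [3, 3, 9, 16]
Compare 18 vs 32: take 18 from left. Merged: [3, 3, 9, 16, 18]
Compare 18 vs 32: take 18 from left. Merged: [3, 3, 9, 16, 18, 18]
Compare 26 vs 32: take 26 from left. Merged: [3, 3, 9, 16, 18, 18, 26]
Compare 30 vs 32: take 30 from left. Merged: [3, 3, 9, 16, 18, 18, 26, 30]
Compare 39 vs 32: take 32 from right. Merged: [3, 3, 9, 16, 18, 18, 26, 30, 32]
Compare 39 vs 40: take 39 from left. Merged: [3, 3, 9, 16, 18, 18, 26, 30, 32, 39]
Append remaining from right: [40]. Merged: [3, 3, 9, 16, 18, 18, 26, 30, 32, 39, 40]

Final merged array: [3, 3, 9, 16, 18, 18, 26, 30, 32, 39, 40]
Total comparisons: 10

The merged array is [3, 3, 9, 16, 18, 18, 26, 30, 32, 39, 40], requiring 10 comparisons. The merge step runs in O(n) time where n is the total number of elements.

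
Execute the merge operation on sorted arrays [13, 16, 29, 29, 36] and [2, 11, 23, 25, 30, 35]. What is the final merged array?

Merging process:

Compare 13 vs 2: take 2 from right. Merged: [2]
Compare 13 vs 11: take 11 from right. Merged: [2, 11]
Compare 13 vs 23: take 13 from left. Merged: [2, 11, 13]
Compare 16 vs 23: take 16 from left. Merged: [2, 11, 13, 16]
Compare 29 vs 23: take 23 from right. Merged: [2, 11, 13, 16, 23]
Compare 29 vs 25: take 25 from right. Merged: [2, 11, 13, 16, 23, 25]
Compare 29 vs 30: take 29 from left. Merged: [2, 11, 13, 16, 23, 25, 29]
Compare 29 vs 30: take 29 from left. Merged: [2, 11, 13, 16, 23, 25, 29, 29]
Compare 36 vs 30: take 30 from right. Merged: [2, 11, 13, 16, 23, 25, 29, 29, 30]
Compare 36 vs 35: take 35 from right. Merged: [2, 11, 13, 16, 23, 25, 29, 29, 30, 35]
Append remaining from left: [36]. Merged: [2, 11, 13, 16, 23, 25, 29, 29, 30, 35, 36]

Final merged array: [2, 11, 13, 16, 23, 25, 29, 29, 30, 35, 36]
Total comparisons: 10

The merged array is [2, 11, 13, 16, 23, 25, 29, 29, 30, 35, 36], requiring 10 comparisons. The merge step runs in O(n) time where n is the total number of elements.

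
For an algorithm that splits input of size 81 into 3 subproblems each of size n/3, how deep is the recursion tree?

For divide and conquer with division factor 3:

Problem sizes at each level:
Level 0: 81
Level 1: 27
Level 2: 9
Level 3: 3
Level 4: 1

The root is level 0 and the size-1 base case is level 4 (the tree spans levels 0 through 4, i.e. 5 levels counting the root), so the depth is the number of divisions: log_3(81) = 4

The recursion tree depth is log_3(81) = 4. At each level, the problem size is divided by 3, so it takes 4 divisions to reduce to a base case of size 1. The algorithm makes 3 recursive calls at each level.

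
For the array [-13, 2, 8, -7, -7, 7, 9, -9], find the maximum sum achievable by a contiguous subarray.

Using Kadane's algorithm on [-13, 2, 8, -7, -7, 7, 9, -9]:

Scanning through the array:
Position 1 (value 2): max_ending_here = 2, max_so_far = 2
Position 2 (value 8): max_ending_here = 10, max_so_far = 10
Position 3 (value -7): max_ending_here = 3, max_so_far = 10
Position 4 (value -7): max_ending_here = -4, max_so_far = 10
Position 5 (value 7): max_ending_here = 7, max_so_far = 10
Position 6 (value 9): max_ending_here = 16, max_so_far = 16
Position 7 (value -9): max_ending_here = 7, max_so_far = 16

Maximum subarray: [7, 9]
Maximum sum: 16

The maximum subarray is [7, 9] with sum 16. This subarray runs from index 5 to index 6.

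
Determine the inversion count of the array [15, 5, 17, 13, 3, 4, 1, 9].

Finding inversions in [15, 5, 17, 13, 3, 4, 1, 9]:

(0, 1): arr[0]=15 > arr[1]=5
(0, 3): arr[0]=15 > arr[3]=13
(0, 4): arr[0]=15 > arr[4]=3
(0, 5): arr[0]=15 > arr[5]=4
(0, 6): arr[0]=15 > arr[6]=1
(0, 7): arr[0]=15 > arr[7]=9
(1, 4): arr[1]=5 > arr[4]=3
(1, 5): arr[1]=5 > arr[5]=4
(1, 6): arr[1]=5 > arr[6]=1
(2, 3): arr[2]=17 > arr[3]=13
(2, 4): arr[2]=17 > arr[4]=3
(2, 5): arr[2]=17 > arr[5]=4
(2, 6): arr[2]=17 > arr[6]=1
(2, 7): arr[2]=17 > arr[7]=9
(3, 4): arr[3]=13 > arr[4]=3
(3, 5): arr[3]=13 > arr[5]=4
(3, 6): arr[3]=13 > arr[6]=1
(3, 7): arr[3]=13 > arr[7]=9
(4, 6): arr[4]=3 > arr[6]=1
(5, 6): arr[5]=4 > arr[6]=1

Total inversions: 20

The array has 20 inversion(s): (0,1), (0,3), (0,4), (0,5), (0,6), (0,7), (1,4), (1,5), (1,6), (2,3), (2,4), (2,5), (2,6), (2,7), (3,4), (3,5), (3,6), (3,7), (4,6), (5,6). Each pair (i,j) satisfies i < j and arr[i] > arr[j].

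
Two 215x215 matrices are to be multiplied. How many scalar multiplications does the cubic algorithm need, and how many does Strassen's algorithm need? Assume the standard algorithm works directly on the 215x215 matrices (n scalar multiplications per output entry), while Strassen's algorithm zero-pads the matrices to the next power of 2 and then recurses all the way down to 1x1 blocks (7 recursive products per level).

Matrix multiplication for 215x215 matrices:

Strassen's algorithm requires power-of-2 dimensions. Pad 215x215 to 256x256 (next power of 2).

Standard algorithm: 215^3 = 9938375 multiplications
Strassen's algorithm: 7^(log2(256)) = 7^8 = 5764801 multiplications
Savings: 9938375 - 5764801 = 4173574 multiplications

Standard: 9938375 multiplications (215^3). Strassen: 5764801 multiplications (7^8, after padding to 256x256). Strassen reduces 8 recursive multiplications to 7 at each level.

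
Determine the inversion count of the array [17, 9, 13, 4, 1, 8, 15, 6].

Finding inversions in [17, 9, 13, 4, 1, 8, 15, 6]:

(0, 1): arr[0]=17 > arr[1]=9
(0, 2): arr[0]=17 > arr[2]=13
(0, 3): arr[0]=17 > arr[3]=4
(0, 4): arr[0]=17 > arr[4]=1
(0, 5): arr[0]=17 > arr[5]=8
(0, 6): arr[0]=17 > arr[6]=15
(0, 7): arr[0]=17 > arr[7]=6
(1, 3): arr[1]=9 > arr[3]=4
(1, 4): arr[1]=9 > arr[4]=1
(1, 5): arr[1]=9 > arr[5]=8
(1, 7): arr[1]=9 > arr[7]=6
(2, 3): arr[2]=13 > arr[3]=4
(2, 4): arr[2]=13 > arr[4]=1
(2, 5): arr[2]=13 > arr[5]=8
(2, 7): arr[2]=13 > arr[7]=6
(3, 4): arr[3]=4 > arr[4]=1
(5, 7): arr[5]=8 > arr[7]=6
(6, 7): arr[6]=15 > arr[7]=6

Total inversions: 18

The array has 18 inversion(s): (0,1), (0,2), (0,3), (0,4), (0,5), (0,6), (0,7), (1,3), (1,4), (1,5), (1,7), (2,3), (2,4), (2,5), (2,7), (3,4), (5,7), (6,7). Each pair (i,j) satisfies i < j and arr[i] > arr[j].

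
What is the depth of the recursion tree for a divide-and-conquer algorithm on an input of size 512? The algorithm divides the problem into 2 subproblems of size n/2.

For divide and conquer with division factor 2:

Problem sizes at each level:
Level 0: 512
Level 1: 256
Level 2: 128
Level 3: 64
Level 4: 32
Level 5: 16
Level 6: 8
Level 7: 4
Level 8: 2
Level 9: 1

The root is level 0 and the size-1 base case is level 9 (the tree spans levels 0 through 9, i.e. 10 levels counting the root), so the depth is the number of divisions: log_2(512) = 9

The recursion tree depth is log_2(512) = 9. At each level, the problem size is divided by 2, so it takes 9 divisions to reduce to a base case of size 1. The algorithm makes 2 recursive calls at each level.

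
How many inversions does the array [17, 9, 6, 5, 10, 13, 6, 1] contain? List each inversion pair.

Finding inversions in [17, 9, 6, 5, 10, 13, 6, 1]:

(0, 1): arr[0]=17 > arr[1]=9
(0, 2): arr[0]=17 > arr[2]=6
(0, 3): arr[0]=17 > arr[3]=5
(0, 4): arr[0]=17 > arr[4]=10
(0, 5): arr[0]=17 > arr[5]=13
(0, 6): arr[0]=17 > arr[6]=6
(0, 7): arr[0]=17 > arr[7]=1
(1, 2): arr[1]=9 > arr[2]=6
(1, 3): arr[1]=9 > arr[3]=5
(1, 6): arr[1]=9 > arr[6]=6
(1, 7): arr[1]=9 > arr[7]=1
(2, 3): arr[2]=6 > arr[3]=5
(2, 7): arr[2]=6 > arr[7]=1
(3, 7): arr[3]=5 > arr[7]=1
(4, 6): arr[4]=10 > arr[6]=6
(4, 7): arr[4]=10 > arr[7]=1
(5, 6): arr[5]=13 > arr[6]=6
(5, 7): arr[5]=13 > arr[7]=1
(6, 7): arr[6]=6 > arr[7]=1

Total inversions: 19

The array has 19 inversion(s): (0,1), (0,2), (0,3), (0,4), (0,5), (0,6), (0,7), (1,2), (1,3), (1,6), (1,7), (2,3), (2,7), (3,7), (4,6), (4,7), (5,6), (5,7), (6,7). Each pair (i,j) satisfies i < j and arr[i] > arr[j].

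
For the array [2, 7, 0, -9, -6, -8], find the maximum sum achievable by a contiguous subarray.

Using Kadane's algorithm on [2, 7, 0, -9, -6, -8]:

Scanning through the array:
Position 1 (value 7): max_ending_here = 9, max_so_far = 9
Position 2 (value 0): max_ending_here = 9, max_so_far = 9
Position 3 (value -9): max_ending_here = 0, max_so_far = 9
Position 4 (value -6): max_ending_here = -6, max_so_far = 9
Position 5 (value -8): max_ending_here = -8, max_so_far = 9

Maximum subarray: [2, 7]
Maximum sum: 9

The maximum subarray is [2, 7] with sum 9. This subarray runs from index 0 to index 1.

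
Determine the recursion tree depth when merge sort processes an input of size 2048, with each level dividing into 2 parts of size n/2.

For divide and conquer with division factor 2:

Problem sizes at each level:
Level 0: 2048
Level 1: 1024
Level 2: 512
Level 3: 256
Level 4: 128
Level 5: 64
Level 6: 32
Level 7: 16
Level 8: 8
Level 9: 4
Level 10: 2
Level 11: 1

The root is level 0 and the size-1 base case is level 11 (the tree spans levels 0 through 11, i.e. 12 levels counting the root), so the depth is the number of divisions: log_2(2048) = 11

The recursion tree depth is log_2(2048) = 11. At each level, the problem size is divided by 2, so it takes 11 divisions to reduce to a base case of size 1. The algorithm makes 2 recursive calls at each level.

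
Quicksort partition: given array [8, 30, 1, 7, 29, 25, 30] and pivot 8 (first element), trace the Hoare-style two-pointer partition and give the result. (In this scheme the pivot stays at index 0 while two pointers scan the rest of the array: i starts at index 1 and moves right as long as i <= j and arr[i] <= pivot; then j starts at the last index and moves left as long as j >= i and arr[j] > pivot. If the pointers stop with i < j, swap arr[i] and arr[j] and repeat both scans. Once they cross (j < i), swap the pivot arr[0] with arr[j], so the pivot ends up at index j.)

Hoare-style two-pointer partition with pivot = 8:

Initial array: [8, 30, 1, 7, 29, 25, 30]

Pointers start at i = 1, j = 6.
i stops at index 1 (arr[1]=30 > 8), j stops at index 3 (arr[3]=7 <= 8): swap arr[1] and arr[3], array becomes [8, 7, 1, 30, 29, 25, 30]
i ends at 3, j ends at 2: the pointers have crossed (j < i), so scanning stops.

Swap pivot arr[0] with arr[2] to place pivot at position 2: [1, 7, 8, 30, 29, 25, 30]
Pivot position: 2

After partitioning with pivot 8, the array becomes [1, 7, 8, 30, 29, 25, 30]. The pivot is placed at index 2. All elements to the left of the pivot are <= 8, and all elements to the right are > 8.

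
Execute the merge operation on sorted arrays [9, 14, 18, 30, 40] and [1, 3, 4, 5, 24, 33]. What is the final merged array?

Merging process:

Compare 9 vs 1: take 1 from right. Merged: [1]
Compare 9 vs 3: take 3 from right. Merged: [1, 3]
Compare 9 vs 4: take 4 from right. Merged: [1, 3, 4]
Compare 9 vs 5: take 5 from right. Merged: [1, 3, 4, 5]
Compare 9 vs 24: take 9 from left. Merged: [1, 3, 4, 5, 9]
Compare 14 vs 24: take 14 from left. Merged: [1, 3, 4, 5, 9, 14]
Compare 18 vs 24: take 18 from left. Merged: [1, 3, 4, 5, 9, 14, 18]
Compare 30 vs 24: take 24 from right. Merged: [1, 3, 4, 5, 9, 14, 18, 24]
Compare 30 vs 33: take 30 from left. Merged: [1, 3, 4, 5, 9, 14, 18, 24, 30]
Compare 40 vs 33: take 33 from right. Merged: [1, 3, 4, 5, 9, 14, 18, 24, 30, 33]
Append remaining from left: [40]. Merged: [1, 3, 4, 5, 9, 14, 18, 24, 30, 33, 40]

Final merged array: [1, 3, 4, 5, 9, 14, 18, 24, 30, 33, 40]
Total comparisons: 10

The merged array is [1, 3, 4, 5, 9, 14, 18, 24, 30, 33, 40], requiring 10 comparisons. The merge step runs in O(n) time where n is the total number of elements.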